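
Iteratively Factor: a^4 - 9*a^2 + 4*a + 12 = (a + 3)*(a^3 - 3*a^2 + 4) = (a - 2)*(a + 3)*(a^2 - a - 2) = (a - 2)*(a + 1)*(a + 3)*(a - 2)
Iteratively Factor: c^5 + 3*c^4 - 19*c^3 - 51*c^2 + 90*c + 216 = (c + 3)*(c^4 - 19*c^2 + 6*c + 72) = (c - 3)*(c + 3)*(c^3 + 3*c^2 - 10*c - 24) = (c - 3)^2*(c + 3)*(c^2 + 6*c + 8) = (c - 3)^2*(c + 2)*(c + 3)*(c + 4)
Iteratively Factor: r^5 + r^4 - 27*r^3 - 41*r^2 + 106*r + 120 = (r - 2)*(r^4 + 3*r^3 - 21*r^2 - 83*r - 60) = (r - 5)*(r - 2)*(r^3 + 8*r^2 + 19*r + 12) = (r - 5)*(r - 2)*(r + 4)*(r^2 + 4*r + 3) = (r - 5)*(r - 2)*(r + 3)*(r + 4)*(r + 1)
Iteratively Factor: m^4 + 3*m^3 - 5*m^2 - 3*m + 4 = (m - 1)*(m^3 + 4*m^2 - m - 4) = (m - 1)*(m + 4)*(m^2 - 1) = (m - 1)^2*(m + 4)*(m + 1)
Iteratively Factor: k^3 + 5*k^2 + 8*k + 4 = (k + 2)*(k^2 + 3*k + 2) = (k + 2)^2*(k + 1)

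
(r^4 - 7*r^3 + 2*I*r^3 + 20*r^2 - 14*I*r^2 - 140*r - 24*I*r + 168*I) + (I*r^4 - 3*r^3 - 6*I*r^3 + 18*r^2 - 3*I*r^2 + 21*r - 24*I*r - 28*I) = r^4 + I*r^4 - 10*r^3 - 4*I*r^3 + 38*r^2 - 17*I*r^2 - 119*r - 48*I*r + 140*I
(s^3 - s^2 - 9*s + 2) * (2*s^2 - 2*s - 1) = 2*s^5 - 4*s^4 - 17*s^3 + 23*s^2 + 5*s - 2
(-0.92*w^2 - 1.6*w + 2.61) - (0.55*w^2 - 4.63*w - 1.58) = -1.47*w^2 + 3.03*w + 4.19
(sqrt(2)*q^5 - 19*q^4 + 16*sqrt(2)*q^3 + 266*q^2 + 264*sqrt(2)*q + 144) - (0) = sqrt(2)*q^5 - 19*q^4 + 16*sqrt(2)*q^3 + 266*q^2 + 264*sqrt(2)*q + 144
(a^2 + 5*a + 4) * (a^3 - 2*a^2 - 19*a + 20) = a^5 + 3*a^4 - 25*a^3 - 83*a^2 + 24*a + 80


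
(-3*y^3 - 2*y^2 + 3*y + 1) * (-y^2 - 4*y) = 3*y^5 + 14*y^4 + 5*y^3 - 13*y^2 - 4*y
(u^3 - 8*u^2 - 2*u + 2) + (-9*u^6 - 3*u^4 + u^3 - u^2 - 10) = -9*u^6 - 3*u^4 + 2*u^3 - 9*u^2 - 2*u - 8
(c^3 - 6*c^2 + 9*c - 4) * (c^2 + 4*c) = c^5 - 2*c^4 - 15*c^3 + 32*c^2 - 16*c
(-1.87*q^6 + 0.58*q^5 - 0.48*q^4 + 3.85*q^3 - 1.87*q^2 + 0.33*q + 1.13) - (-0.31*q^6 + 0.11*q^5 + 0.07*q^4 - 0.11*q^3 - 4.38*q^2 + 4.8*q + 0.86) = -1.56*q^6 + 0.47*q^5 - 0.55*q^4 + 3.96*q^3 + 2.51*q^2 - 4.47*q + 0.27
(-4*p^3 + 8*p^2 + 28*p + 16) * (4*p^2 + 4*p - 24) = -16*p^5 + 16*p^4 + 240*p^3 - 16*p^2 - 608*p - 384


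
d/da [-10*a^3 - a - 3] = -30*a^2 - 1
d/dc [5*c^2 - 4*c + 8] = 10*c - 4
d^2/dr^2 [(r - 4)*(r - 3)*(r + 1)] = 6*r - 12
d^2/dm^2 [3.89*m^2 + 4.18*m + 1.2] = 7.78000000000000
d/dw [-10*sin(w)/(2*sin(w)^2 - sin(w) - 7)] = 10*(8 - cos(2*w))*cos(w)/(sin(w) + cos(2*w) + 6)^2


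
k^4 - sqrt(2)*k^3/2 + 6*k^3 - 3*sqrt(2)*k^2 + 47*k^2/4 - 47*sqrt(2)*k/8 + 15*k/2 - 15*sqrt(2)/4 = (k + 3/2)*(k + 2)*(k + 5/2)*(k - sqrt(2)/2)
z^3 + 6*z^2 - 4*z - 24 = (z - 2)*(z + 2)*(z + 6)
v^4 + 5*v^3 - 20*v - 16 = (v - 2)*(v + 1)*(v + 2)*(v + 4)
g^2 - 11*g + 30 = (g - 6)*(g - 5)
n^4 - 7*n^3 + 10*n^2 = n^2*(n - 5)*(n - 2)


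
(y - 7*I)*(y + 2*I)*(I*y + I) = I*y^3 + 5*y^2 + I*y^2 + 5*y + 14*I*y + 14*I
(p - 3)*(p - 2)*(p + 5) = p^3 - 19*p + 30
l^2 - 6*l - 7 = (l - 7)*(l + 1)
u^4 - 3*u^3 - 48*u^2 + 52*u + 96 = (u - 8)*(u - 2)*(u + 1)*(u + 6)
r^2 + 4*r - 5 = (r - 1)*(r + 5)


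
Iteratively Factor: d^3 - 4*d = (d)*(d^2 - 4) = d*(d + 2)*(d - 2)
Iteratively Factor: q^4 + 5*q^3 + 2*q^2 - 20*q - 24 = (q + 2)*(q^3 + 3*q^2 - 4*q - 12) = (q + 2)*(q + 3)*(q^2 - 4) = (q + 2)^2*(q + 3)*(q - 2)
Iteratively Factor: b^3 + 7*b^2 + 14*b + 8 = (b + 2)*(b^2 + 5*b + 4) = (b + 2)*(b + 4)*(b + 1)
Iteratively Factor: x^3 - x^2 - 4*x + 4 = (x + 2)*(x^2 - 3*x + 2) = (x - 1)*(x + 2)*(x - 2)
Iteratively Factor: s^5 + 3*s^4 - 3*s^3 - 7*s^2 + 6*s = (s + 2)*(s^4 + s^3 - 5*s^2 + 3*s) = s*(s + 2)*(s^3 + s^2 - 5*s + 3) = s*(s - 1)*(s + 2)*(s^2 + 2*s - 3) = s*(s - 1)^2*(s + 2)*(s + 3)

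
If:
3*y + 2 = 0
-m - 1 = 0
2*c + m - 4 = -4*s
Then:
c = 5/2 - 2*s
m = -1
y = -2/3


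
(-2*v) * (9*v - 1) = -18*v^2 + 2*v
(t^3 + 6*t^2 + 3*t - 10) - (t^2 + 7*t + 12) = t^3 + 5*t^2 - 4*t - 22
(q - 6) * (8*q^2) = 8*q^3 - 48*q^2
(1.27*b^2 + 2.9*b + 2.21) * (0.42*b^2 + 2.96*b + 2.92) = 0.5334*b^4 + 4.9772*b^3 + 13.2206*b^2 + 15.0096*b + 6.4532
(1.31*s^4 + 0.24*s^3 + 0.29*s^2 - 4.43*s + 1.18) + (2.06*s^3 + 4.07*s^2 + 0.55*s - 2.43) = 1.31*s^4 + 2.3*s^3 + 4.36*s^2 - 3.88*s - 1.25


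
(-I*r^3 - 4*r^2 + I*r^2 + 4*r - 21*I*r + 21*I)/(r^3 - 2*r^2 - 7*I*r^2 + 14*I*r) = (-I*r^2 + r*(3 + I) - 3)/(r*(r - 2))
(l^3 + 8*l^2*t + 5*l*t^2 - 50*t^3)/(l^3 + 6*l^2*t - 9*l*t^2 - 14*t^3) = (l^2 + 10*l*t + 25*t^2)/(l^2 + 8*l*t + 7*t^2)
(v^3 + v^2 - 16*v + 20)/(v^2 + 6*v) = (v^3 + v^2 - 16*v + 20)/(v*(v + 6))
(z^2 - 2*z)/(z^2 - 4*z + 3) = z*(z - 2)/(z^2 - 4*z + 3)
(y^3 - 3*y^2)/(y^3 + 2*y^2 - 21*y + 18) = y^2/(y^2 + 5*y - 6)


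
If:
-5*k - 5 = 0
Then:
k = -1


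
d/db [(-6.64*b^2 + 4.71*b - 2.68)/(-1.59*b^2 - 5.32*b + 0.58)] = (42.8137*b^2 - 16.2248*b - 11.5258)/(2.5281*b^4 + 16.9176*b^3 + 26.458*b^2 - 6.1712*b + 0.3364)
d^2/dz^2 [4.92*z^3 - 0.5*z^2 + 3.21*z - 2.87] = 29.52*z - 1.0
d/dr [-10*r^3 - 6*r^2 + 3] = 6*r*(-5*r - 2)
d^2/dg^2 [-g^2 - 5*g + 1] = -2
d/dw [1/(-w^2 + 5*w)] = (2*w - 5)/(w^2*(w - 5)^2)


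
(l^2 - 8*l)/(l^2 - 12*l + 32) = l/(l - 4)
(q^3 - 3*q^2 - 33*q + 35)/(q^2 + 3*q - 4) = (q^2 - 2*q - 35)/(q + 4)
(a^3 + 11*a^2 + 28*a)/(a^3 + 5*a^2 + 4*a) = (a + 7)/(a + 1)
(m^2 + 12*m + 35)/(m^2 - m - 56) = (m + 5)/(m - 8)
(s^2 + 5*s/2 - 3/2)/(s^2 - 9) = (s - 1/2)/(s - 3)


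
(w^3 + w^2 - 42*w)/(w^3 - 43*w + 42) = w/(w - 1)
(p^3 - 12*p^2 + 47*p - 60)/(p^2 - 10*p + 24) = (p^2 - 8*p + 15)/(p - 6)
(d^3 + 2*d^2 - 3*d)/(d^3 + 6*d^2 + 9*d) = (d - 1)/(d + 3)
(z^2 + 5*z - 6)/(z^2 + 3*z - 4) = (z + 6)/(z + 4)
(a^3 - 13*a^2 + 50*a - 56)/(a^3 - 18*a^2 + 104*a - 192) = (a^2 - 9*a + 14)/(a^2 - 14*a + 48)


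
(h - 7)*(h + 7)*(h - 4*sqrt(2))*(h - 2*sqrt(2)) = h^4 - 6*sqrt(2)*h^3 - 33*h^2 + 294*sqrt(2)*h - 784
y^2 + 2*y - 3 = (y - 1)*(y + 3)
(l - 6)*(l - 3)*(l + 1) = l^3 - 8*l^2 + 9*l + 18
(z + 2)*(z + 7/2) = z^2 + 11*z/2 + 7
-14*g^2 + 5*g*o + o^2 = (-2*g + o)*(7*g + o)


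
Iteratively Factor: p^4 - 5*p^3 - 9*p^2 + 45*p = (p + 3)*(p^3 - 8*p^2 + 15*p) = (p - 5)*(p + 3)*(p^2 - 3*p) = p*(p - 5)*(p + 3)*(p - 3)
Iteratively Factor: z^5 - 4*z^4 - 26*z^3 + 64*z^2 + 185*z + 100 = (z + 1)*(z^4 - 5*z^3 - 21*z^2 + 85*z + 100) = (z + 1)^2*(z^3 - 6*z^2 - 15*z + 100) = (z - 5)*(z + 1)^2*(z^2 - z - 20) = (z - 5)*(z + 1)^2*(z + 4)*(z - 5)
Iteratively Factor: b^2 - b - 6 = (b - 3)*(b + 2)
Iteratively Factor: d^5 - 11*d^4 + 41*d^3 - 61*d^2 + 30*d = (d - 5)*(d^4 - 6*d^3 + 11*d^2 - 6*d) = (d - 5)*(d - 3)*(d^3 - 3*d^2 + 2*d) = d*(d - 5)*(d - 3)*(d^2 - 3*d + 2) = d*(d - 5)*(d - 3)*(d - 1)*(d - 2)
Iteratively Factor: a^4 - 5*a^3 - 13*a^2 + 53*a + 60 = (a - 5)*(a^3 - 13*a - 12) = (a - 5)*(a + 1)*(a^2 - a - 12) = (a - 5)*(a - 4)*(a + 1)*(a + 3)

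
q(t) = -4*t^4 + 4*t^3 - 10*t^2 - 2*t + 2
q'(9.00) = -10874.00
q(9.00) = -24154.00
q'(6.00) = -3146.00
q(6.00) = -4690.00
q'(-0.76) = 27.15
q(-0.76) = -5.35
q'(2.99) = -382.21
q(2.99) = -306.16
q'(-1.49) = 107.37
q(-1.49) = -50.17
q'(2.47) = -219.30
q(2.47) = -152.56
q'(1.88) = -103.50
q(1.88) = -60.49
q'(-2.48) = 365.45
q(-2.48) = -266.87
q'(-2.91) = 552.09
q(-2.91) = -462.26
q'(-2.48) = 365.45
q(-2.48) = -266.87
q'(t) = -16*t^3 + 12*t^2 - 20*t - 2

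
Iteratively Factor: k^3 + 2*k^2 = (k)*(k^2 + 2*k) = k*(k + 2)*(k)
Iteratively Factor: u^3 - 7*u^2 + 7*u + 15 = (u - 5)*(u^2 - 2*u - 3) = (u - 5)*(u + 1)*(u - 3)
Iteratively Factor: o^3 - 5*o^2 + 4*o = (o - 4)*(o^2 - o) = o*(o - 4)*(o - 1)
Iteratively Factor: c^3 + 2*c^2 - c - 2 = (c - 1)*(c^2 + 3*c + 2) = (c - 1)*(c + 2)*(c + 1)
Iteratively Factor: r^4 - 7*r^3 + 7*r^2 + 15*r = (r)*(r^3 - 7*r^2 + 7*r + 15) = r*(r + 1)*(r^2 - 8*r + 15) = r*(r - 3)*(r + 1)*(r - 5)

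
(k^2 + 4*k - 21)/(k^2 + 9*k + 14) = (k - 3)/(k + 2)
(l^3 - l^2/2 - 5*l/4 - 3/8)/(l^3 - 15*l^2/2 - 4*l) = (l^2 - l - 3/4)/(l*(l - 8))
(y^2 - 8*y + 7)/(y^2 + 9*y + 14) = (y^2 - 8*y + 7)/(y^2 + 9*y + 14)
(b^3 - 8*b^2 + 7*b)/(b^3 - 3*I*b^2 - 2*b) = (-b^2 + 8*b - 7)/(-b^2 + 3*I*b + 2)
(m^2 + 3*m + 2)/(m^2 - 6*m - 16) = (m + 1)/(m - 8)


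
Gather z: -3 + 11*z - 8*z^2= -8*z^2 + 11*z - 3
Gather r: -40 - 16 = -56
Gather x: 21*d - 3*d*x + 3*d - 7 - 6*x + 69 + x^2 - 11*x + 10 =24*d + x^2 + x*(-3*d - 17) + 72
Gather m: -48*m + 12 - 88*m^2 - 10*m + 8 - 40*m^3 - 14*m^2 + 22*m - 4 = -40*m^3 - 102*m^2 - 36*m + 16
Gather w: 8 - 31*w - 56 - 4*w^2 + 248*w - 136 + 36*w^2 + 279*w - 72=32*w^2 + 496*w - 256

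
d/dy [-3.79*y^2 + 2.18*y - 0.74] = 2.18 - 7.58*y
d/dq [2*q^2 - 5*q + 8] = 4*q - 5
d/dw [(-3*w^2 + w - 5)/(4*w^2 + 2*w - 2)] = (-5*w^2 + 26*w + 4)/(2*(4*w^4 + 4*w^3 - 3*w^2 - 2*w + 1))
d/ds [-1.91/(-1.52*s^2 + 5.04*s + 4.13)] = (9.6264 - 5.8064*s)/(-1.52*s^2 + 5.04*s + 4.13)^2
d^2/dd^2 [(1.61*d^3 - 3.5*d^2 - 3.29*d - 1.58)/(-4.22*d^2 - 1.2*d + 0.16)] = (-2.8421709430404e-14*d^5 - 5.6843418860808e-14*d^4 + 74.9203279999999*d^3 + 184.857552*d^2 + 61.087872*d + 8.126592)/(75.151448*d^6 + 64.11024*d^5 + 9.682368*d^4 - 3.13344*d^3 - 0.367104*d^2 + 0.09216*d - 0.004096)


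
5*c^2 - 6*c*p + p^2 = (-5*c + p)*(-c + p)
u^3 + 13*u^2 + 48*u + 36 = (u + 1)*(u + 6)^2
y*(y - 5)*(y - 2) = y^3 - 7*y^2 + 10*y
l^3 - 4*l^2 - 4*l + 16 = (l - 4)*(l - 2)*(l + 2)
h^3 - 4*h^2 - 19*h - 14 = (h - 7)*(h + 1)*(h + 2)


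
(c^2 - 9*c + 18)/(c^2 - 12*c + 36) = (c - 3)/(c - 6)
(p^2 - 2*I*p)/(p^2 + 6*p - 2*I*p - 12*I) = p/(p + 6)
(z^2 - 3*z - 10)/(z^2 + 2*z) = (z - 5)/z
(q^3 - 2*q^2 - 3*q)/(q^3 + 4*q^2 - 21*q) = (q + 1)/(q + 7)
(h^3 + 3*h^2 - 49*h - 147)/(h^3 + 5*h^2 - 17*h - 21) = (h^2 - 4*h - 21)/(h^2 - 2*h - 3)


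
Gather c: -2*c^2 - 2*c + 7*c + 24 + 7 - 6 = -2*c^2 + 5*c + 25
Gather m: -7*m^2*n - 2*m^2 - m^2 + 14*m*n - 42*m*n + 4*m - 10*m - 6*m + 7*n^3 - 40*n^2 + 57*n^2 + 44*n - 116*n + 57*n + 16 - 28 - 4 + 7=m^2*(-7*n - 3) + m*(-28*n - 12) + 7*n^3 + 17*n^2 - 15*n - 9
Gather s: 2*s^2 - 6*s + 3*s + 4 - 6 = 2*s^2 - 3*s - 2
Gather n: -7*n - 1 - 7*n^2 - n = -7*n^2 - 8*n - 1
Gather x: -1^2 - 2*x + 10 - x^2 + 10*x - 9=-x^2 + 8*x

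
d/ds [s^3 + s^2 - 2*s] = 3*s^2 + 2*s - 2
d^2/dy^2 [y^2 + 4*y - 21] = 2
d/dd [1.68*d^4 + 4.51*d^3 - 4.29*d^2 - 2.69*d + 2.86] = 6.72*d^3 + 13.53*d^2 - 8.58*d - 2.69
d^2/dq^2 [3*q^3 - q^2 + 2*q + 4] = 18*q - 2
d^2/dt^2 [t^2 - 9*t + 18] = 2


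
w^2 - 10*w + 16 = (w - 8)*(w - 2)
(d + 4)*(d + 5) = d^2 + 9*d + 20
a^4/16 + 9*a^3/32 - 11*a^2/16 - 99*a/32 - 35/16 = (a/4 + 1/4)*(a/4 + 1/2)*(a - 7/2)*(a + 5)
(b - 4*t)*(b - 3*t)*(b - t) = b^3 - 8*b^2*t + 19*b*t^2 - 12*t^3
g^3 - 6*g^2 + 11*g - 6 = (g - 3)*(g - 2)*(g - 1)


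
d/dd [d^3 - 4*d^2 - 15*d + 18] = 3*d^2 - 8*d - 15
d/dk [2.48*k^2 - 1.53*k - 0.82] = 4.96*k - 1.53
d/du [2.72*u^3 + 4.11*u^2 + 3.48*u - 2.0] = 8.16*u^2 + 8.22*u + 3.48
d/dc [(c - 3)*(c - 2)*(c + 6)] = 3*c^2 + 2*c - 24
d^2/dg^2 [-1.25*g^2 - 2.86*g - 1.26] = -2.50000000000000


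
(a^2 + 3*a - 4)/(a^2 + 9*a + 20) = (a - 1)/(a + 5)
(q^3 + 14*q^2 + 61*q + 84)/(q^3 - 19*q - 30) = (q^2 + 11*q + 28)/(q^2 - 3*q - 10)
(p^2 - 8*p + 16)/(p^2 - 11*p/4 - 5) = 4*(p - 4)/(4*p + 5)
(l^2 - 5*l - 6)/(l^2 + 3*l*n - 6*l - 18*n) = (l + 1)/(l + 3*n)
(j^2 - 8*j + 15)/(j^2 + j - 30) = (j - 3)/(j + 6)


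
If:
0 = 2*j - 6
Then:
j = 3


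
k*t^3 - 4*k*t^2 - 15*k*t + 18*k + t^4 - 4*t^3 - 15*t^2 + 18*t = (k + t)*(t - 6)*(t - 1)*(t + 3)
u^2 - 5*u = u*(u - 5)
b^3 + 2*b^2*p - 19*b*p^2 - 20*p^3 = (b - 4*p)*(b + p)*(b + 5*p)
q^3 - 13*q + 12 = (q - 3)*(q - 1)*(q + 4)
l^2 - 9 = (l - 3)*(l + 3)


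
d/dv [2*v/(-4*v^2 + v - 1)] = 2*(4*v^2 - 1)/(16*v^4 - 8*v^3 + 9*v^2 - 2*v + 1)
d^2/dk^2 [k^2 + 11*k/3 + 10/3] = 2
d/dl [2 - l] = -1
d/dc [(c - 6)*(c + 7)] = 2*c + 1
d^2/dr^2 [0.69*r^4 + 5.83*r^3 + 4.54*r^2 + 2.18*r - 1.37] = 8.28*r^2 + 34.98*r + 9.08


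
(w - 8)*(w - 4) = w^2 - 12*w + 32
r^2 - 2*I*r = r*(r - 2*I)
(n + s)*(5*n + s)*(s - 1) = 5*n^2*s - 5*n^2 + 6*n*s^2 - 6*n*s + s^3 - s^2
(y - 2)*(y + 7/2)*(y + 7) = y^3 + 17*y^2/2 + 7*y/2 - 49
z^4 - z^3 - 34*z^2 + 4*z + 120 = (z - 6)*(z - 2)*(z + 2)*(z + 5)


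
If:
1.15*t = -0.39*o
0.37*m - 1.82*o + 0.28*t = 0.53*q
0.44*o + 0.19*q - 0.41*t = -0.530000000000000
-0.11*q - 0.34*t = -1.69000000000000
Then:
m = -7.59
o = -4.43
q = 10.72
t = 1.50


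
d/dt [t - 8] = 1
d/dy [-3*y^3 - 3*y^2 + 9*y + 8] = -9*y^2 - 6*y + 9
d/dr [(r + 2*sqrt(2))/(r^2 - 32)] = (r^2 - 2*r*(r + 2*sqrt(2)) - 32)/(r^2 - 32)^2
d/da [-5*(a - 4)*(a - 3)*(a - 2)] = -15*a^2 + 90*a - 130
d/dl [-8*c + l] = 1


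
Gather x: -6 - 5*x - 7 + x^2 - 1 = x^2 - 5*x - 14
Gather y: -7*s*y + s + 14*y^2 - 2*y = s + 14*y^2 + y*(-7*s - 2)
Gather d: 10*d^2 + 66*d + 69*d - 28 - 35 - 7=10*d^2 + 135*d - 70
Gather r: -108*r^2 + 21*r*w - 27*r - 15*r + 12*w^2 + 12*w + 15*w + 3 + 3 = -108*r^2 + r*(21*w - 42) + 12*w^2 + 27*w + 6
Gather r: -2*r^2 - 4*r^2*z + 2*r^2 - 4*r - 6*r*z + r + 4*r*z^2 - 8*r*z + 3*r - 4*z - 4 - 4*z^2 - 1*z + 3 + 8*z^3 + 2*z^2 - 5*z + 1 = -4*r^2*z + r*(4*z^2 - 14*z) + 8*z^3 - 2*z^2 - 10*z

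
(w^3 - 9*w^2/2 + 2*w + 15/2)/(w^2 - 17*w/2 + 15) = (w^2 - 2*w - 3)/(w - 6)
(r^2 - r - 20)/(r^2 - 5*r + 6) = (r^2 - r - 20)/(r^2 - 5*r + 6)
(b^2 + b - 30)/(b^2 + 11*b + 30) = (b - 5)/(b + 5)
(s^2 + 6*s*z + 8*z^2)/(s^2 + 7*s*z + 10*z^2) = (s + 4*z)/(s + 5*z)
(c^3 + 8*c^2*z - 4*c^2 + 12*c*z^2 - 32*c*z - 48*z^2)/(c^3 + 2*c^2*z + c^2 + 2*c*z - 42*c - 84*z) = (c^2 + 6*c*z - 4*c - 24*z)/(c^2 + c - 42)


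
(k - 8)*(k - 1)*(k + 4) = k^3 - 5*k^2 - 28*k + 32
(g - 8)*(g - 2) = g^2 - 10*g + 16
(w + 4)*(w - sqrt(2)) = w^2 - sqrt(2)*w + 4*w - 4*sqrt(2)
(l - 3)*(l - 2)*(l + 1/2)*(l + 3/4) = l^4 - 15*l^3/4 + l^2/8 + 45*l/8 + 9/4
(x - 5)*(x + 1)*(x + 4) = x^3 - 21*x - 20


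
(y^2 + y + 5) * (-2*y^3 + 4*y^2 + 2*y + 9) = -2*y^5 + 2*y^4 - 4*y^3 + 31*y^2 + 19*y + 45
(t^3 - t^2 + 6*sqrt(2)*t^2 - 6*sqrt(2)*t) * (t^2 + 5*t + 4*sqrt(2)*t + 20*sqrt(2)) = t^5 + 4*t^4 + 10*sqrt(2)*t^4 + 43*t^3 + 40*sqrt(2)*t^3 - 50*sqrt(2)*t^2 + 192*t^2 - 240*t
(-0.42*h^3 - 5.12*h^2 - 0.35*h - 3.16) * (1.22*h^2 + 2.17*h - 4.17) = -0.5124*h^5 - 7.1578*h^4 - 9.786*h^3 + 16.7357*h^2 - 5.3977*h + 13.1772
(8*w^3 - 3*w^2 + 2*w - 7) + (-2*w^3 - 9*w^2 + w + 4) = 6*w^3 - 12*w^2 + 3*w - 3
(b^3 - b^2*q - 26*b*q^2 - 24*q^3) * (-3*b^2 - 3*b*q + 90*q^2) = -3*b^5 + 171*b^3*q^2 + 60*b^2*q^3 - 2268*b*q^4 - 2160*q^5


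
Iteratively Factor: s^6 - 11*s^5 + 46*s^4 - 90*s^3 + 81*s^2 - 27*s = (s - 3)*(s^5 - 8*s^4 + 22*s^3 - 24*s^2 + 9*s) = s*(s - 3)*(s^4 - 8*s^3 + 22*s^2 - 24*s + 9) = s*(s - 3)*(s - 1)*(s^3 - 7*s^2 + 15*s - 9) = s*(s - 3)^2*(s - 1)*(s^2 - 4*s + 3) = s*(s - 3)^3*(s - 1)*(s - 1)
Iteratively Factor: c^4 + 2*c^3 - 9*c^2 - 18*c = (c - 3)*(c^3 + 5*c^2 + 6*c) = (c - 3)*(c + 2)*(c^2 + 3*c) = (c - 3)*(c + 2)*(c + 3)*(c)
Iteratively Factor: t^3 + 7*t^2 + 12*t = (t + 3)*(t^2 + 4*t) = (t + 3)*(t + 4)*(t)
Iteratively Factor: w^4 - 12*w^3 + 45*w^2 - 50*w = (w)*(w^3 - 12*w^2 + 45*w - 50) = w*(w - 5)*(w^2 - 7*w + 10) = w*(w - 5)^2*(w - 2)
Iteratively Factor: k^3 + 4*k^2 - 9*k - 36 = (k + 3)*(k^2 + k - 12) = (k - 3)*(k + 3)*(k + 4)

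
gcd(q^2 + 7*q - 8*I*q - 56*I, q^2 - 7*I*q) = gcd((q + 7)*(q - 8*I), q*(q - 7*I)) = 1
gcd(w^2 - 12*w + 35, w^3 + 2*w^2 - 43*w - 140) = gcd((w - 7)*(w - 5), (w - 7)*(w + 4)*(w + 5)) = w - 7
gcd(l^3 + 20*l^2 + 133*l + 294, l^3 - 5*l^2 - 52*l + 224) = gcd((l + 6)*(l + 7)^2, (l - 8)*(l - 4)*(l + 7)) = l + 7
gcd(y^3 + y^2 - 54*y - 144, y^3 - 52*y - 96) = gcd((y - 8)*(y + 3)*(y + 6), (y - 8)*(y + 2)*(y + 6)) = y^2 - 2*y - 48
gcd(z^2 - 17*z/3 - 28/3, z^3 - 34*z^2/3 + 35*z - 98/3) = z - 7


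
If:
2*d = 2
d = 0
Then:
No Solution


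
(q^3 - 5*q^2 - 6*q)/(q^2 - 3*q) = (q^2 - 5*q - 6)/(q - 3)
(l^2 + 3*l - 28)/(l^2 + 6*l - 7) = (l - 4)/(l - 1)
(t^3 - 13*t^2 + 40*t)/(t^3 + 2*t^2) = (t^2 - 13*t + 40)/(t*(t + 2))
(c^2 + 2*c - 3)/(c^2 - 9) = (c - 1)/(c - 3)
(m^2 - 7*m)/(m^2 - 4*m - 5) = m*(7 - m)/(-m^2 + 4*m + 5)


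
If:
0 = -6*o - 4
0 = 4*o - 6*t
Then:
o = -2/3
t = -4/9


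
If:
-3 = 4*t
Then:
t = -3/4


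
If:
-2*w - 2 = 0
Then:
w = -1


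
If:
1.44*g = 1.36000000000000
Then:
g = 0.94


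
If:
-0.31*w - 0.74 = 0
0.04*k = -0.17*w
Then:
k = 10.15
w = -2.39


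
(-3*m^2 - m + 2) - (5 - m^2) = -2*m^2 - m - 3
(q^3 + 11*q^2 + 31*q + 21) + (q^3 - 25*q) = 2*q^3 + 11*q^2 + 6*q + 21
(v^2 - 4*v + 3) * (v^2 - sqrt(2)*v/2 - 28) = v^4 - 4*v^3 - sqrt(2)*v^3/2 - 25*v^2 + 2*sqrt(2)*v^2 - 3*sqrt(2)*v/2 + 112*v - 84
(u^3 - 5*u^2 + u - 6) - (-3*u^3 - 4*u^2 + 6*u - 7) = 4*u^3 - u^2 - 5*u + 1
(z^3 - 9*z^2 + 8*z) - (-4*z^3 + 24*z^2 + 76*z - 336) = 5*z^3 - 33*z^2 - 68*z + 336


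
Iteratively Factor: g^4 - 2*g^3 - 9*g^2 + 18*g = (g + 3)*(g^3 - 5*g^2 + 6*g) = (g - 2)*(g + 3)*(g^2 - 3*g) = (g - 3)*(g - 2)*(g + 3)*(g)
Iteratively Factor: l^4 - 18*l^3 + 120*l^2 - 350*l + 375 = (l - 3)*(l^3 - 15*l^2 + 75*l - 125) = (l - 5)*(l - 3)*(l^2 - 10*l + 25) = (l - 5)^2*(l - 3)*(l - 5)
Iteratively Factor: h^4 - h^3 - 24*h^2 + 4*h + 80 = (h - 2)*(h^3 + h^2 - 22*h - 40) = (h - 2)*(h + 2)*(h^2 - h - 20) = (h - 2)*(h + 2)*(h + 4)*(h - 5)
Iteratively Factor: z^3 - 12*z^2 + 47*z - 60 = (z - 4)*(z^2 - 8*z + 15) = (z - 5)*(z - 4)*(z - 3)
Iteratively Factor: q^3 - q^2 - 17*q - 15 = (q + 3)*(q^2 - 4*q - 5) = (q - 5)*(q + 3)*(q + 1)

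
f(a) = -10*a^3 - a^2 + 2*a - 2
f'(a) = -30*a^2 - 2*a + 2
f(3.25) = -349.34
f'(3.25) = -321.38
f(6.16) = -2365.07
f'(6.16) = -1148.69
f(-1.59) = 32.49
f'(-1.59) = -70.66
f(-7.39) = 3964.44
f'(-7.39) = -1621.58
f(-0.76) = 0.29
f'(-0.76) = -13.81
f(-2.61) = 163.76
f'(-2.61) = -197.14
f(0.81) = -6.35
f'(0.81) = -19.30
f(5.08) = -1328.61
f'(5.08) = -782.35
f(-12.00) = 17110.00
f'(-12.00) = -4294.00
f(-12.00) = 17110.00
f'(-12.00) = -4294.00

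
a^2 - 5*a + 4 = (a - 4)*(a - 1)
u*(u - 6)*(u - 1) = u^3 - 7*u^2 + 6*u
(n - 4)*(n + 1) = n^2 - 3*n - 4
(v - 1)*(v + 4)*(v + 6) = v^3 + 9*v^2 + 14*v - 24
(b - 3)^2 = b^2 - 6*b + 9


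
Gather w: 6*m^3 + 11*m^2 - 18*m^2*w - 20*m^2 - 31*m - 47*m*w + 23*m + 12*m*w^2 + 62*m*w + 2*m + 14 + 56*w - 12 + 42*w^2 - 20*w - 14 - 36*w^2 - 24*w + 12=6*m^3 - 9*m^2 - 6*m + w^2*(12*m + 6) + w*(-18*m^2 + 15*m + 12)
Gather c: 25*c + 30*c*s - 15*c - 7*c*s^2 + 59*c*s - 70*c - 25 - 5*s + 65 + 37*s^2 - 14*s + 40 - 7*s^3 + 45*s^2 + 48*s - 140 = c*(-7*s^2 + 89*s - 60) - 7*s^3 + 82*s^2 + 29*s - 60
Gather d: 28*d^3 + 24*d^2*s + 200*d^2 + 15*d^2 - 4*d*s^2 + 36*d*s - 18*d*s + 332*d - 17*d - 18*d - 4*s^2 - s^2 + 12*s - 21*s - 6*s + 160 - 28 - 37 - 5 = 28*d^3 + d^2*(24*s + 215) + d*(-4*s^2 + 18*s + 297) - 5*s^2 - 15*s + 90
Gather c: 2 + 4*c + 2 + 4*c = 8*c + 4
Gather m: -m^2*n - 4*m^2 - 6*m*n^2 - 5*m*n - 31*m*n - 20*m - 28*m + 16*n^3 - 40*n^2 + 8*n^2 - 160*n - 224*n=m^2*(-n - 4) + m*(-6*n^2 - 36*n - 48) + 16*n^3 - 32*n^2 - 384*n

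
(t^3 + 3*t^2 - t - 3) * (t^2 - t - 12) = t^5 + 2*t^4 - 16*t^3 - 38*t^2 + 15*t + 36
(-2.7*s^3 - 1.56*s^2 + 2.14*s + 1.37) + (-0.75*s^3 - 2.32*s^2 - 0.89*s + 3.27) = -3.45*s^3 - 3.88*s^2 + 1.25*s + 4.64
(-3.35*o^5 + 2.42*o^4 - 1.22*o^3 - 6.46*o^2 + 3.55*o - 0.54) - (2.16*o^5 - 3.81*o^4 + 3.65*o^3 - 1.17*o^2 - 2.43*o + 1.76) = -5.51*o^5 + 6.23*o^4 - 4.87*o^3 - 5.29*o^2 + 5.98*o - 2.3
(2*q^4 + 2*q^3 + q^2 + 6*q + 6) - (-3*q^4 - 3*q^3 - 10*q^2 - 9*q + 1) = 5*q^4 + 5*q^3 + 11*q^2 + 15*q + 5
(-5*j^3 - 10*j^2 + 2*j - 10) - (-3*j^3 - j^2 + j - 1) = -2*j^3 - 9*j^2 + j - 9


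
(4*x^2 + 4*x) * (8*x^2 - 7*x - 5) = 32*x^4 + 4*x^3 - 48*x^2 - 20*x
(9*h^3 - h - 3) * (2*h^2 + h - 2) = 18*h^5 + 9*h^4 - 20*h^3 - 7*h^2 - h + 6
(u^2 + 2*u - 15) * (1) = u^2 + 2*u - 15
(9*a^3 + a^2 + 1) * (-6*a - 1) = -54*a^4 - 15*a^3 - a^2 - 6*a - 1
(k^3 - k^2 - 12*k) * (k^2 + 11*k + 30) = k^5 + 10*k^4 + 7*k^3 - 162*k^2 - 360*k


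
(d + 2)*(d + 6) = d^2 + 8*d + 12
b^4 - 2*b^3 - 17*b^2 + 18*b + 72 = (b - 4)*(b - 3)*(b + 2)*(b + 3)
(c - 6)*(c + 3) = c^2 - 3*c - 18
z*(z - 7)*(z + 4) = z^3 - 3*z^2 - 28*z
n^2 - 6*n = n*(n - 6)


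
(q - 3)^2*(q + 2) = q^3 - 4*q^2 - 3*q + 18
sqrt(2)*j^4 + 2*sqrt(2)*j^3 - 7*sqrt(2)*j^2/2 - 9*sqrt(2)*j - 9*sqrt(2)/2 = (j + 1)*(j - 3*sqrt(2)/2)*(j + 3*sqrt(2)/2)*(sqrt(2)*j + sqrt(2))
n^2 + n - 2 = (n - 1)*(n + 2)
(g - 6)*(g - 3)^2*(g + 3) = g^4 - 9*g^3 + 9*g^2 + 81*g - 162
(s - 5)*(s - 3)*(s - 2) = s^3 - 10*s^2 + 31*s - 30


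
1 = 1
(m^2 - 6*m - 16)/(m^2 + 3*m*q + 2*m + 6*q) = (m - 8)/(m + 3*q)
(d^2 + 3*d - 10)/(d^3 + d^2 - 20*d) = (d - 2)/(d*(d - 4))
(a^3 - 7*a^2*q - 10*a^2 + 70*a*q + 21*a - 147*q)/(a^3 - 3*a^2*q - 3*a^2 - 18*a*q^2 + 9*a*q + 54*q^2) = (-a^2 + 7*a*q + 7*a - 49*q)/(-a^2 + 3*a*q + 18*q^2)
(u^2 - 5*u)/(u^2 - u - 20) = u/(u + 4)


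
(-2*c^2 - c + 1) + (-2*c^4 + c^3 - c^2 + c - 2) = -2*c^4 + c^3 - 3*c^2 - 1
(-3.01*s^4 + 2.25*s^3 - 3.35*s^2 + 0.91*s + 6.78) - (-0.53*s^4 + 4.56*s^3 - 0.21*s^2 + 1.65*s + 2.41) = -2.48*s^4 - 2.31*s^3 - 3.14*s^2 - 0.74*s + 4.37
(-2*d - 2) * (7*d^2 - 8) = -14*d^3 - 14*d^2 + 16*d + 16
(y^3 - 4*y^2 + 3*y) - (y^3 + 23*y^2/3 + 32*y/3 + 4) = -35*y^2/3 - 23*y/3 - 4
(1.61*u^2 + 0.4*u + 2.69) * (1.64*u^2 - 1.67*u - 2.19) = 2.6404*u^4 - 2.0327*u^3 + 0.2177*u^2 - 5.3683*u - 5.8911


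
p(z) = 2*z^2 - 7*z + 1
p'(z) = 4*z - 7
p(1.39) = -4.87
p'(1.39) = -1.44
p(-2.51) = 31.17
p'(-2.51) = -17.04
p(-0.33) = 3.53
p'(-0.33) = -8.32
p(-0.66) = 6.49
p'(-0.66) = -9.64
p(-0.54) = 5.36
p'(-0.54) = -9.16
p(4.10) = 5.92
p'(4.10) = 9.40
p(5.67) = 25.61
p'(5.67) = 15.68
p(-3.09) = 41.73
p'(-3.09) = -19.36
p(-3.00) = 40.00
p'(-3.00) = -19.00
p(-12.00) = 373.00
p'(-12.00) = -55.00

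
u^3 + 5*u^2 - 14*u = u*(u - 2)*(u + 7)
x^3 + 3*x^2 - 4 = (x - 1)*(x + 2)^2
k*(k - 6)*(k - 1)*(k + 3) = k^4 - 4*k^3 - 15*k^2 + 18*k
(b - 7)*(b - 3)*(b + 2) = b^3 - 8*b^2 + b + 42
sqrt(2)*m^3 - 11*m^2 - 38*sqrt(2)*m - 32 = (m - 8*sqrt(2))*(m + 2*sqrt(2))*(sqrt(2)*m + 1)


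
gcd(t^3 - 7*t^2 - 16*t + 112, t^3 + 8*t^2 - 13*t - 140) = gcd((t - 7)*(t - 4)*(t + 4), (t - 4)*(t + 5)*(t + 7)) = t - 4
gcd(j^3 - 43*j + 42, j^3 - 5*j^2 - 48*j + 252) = j^2 + j - 42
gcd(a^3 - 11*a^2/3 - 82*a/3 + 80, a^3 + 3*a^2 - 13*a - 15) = a + 5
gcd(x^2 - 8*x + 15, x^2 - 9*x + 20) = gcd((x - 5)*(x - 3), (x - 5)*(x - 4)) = x - 5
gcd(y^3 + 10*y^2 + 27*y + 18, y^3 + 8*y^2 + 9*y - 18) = y^2 + 9*y + 18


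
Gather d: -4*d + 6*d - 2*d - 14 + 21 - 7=0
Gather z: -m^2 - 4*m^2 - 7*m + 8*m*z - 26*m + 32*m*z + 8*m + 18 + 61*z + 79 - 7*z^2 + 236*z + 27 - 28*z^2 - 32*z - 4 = -5*m^2 - 25*m - 35*z^2 + z*(40*m + 265) + 120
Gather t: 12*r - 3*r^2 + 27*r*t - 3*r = -3*r^2 + 27*r*t + 9*r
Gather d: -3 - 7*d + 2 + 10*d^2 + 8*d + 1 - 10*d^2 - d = 0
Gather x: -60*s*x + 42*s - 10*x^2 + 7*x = 42*s - 10*x^2 + x*(7 - 60*s)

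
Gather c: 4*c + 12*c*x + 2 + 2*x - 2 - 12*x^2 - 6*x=c*(12*x + 4) - 12*x^2 - 4*x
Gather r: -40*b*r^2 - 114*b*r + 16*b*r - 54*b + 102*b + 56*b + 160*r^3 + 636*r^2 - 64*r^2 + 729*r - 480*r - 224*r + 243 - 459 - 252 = 104*b + 160*r^3 + r^2*(572 - 40*b) + r*(25 - 98*b) - 468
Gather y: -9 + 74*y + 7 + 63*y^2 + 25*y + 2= 63*y^2 + 99*y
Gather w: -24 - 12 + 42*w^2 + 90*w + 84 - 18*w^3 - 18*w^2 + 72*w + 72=-18*w^3 + 24*w^2 + 162*w + 120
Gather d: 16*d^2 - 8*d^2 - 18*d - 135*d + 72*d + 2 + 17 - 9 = 8*d^2 - 81*d + 10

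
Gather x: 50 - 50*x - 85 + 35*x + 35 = -15*x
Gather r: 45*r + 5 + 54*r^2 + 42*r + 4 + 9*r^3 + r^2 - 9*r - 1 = 9*r^3 + 55*r^2 + 78*r + 8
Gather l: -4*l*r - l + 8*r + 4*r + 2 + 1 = l*(-4*r - 1) + 12*r + 3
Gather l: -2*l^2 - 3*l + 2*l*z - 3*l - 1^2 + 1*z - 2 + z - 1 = -2*l^2 + l*(2*z - 6) + 2*z - 4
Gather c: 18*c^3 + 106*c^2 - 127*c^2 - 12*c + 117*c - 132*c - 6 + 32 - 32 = 18*c^3 - 21*c^2 - 27*c - 6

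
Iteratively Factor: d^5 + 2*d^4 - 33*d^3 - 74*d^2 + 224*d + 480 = (d - 3)*(d^4 + 5*d^3 - 18*d^2 - 128*d - 160) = (d - 3)*(d + 4)*(d^3 + d^2 - 22*d - 40) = (d - 3)*(d + 4)^2*(d^2 - 3*d - 10) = (d - 5)*(d - 3)*(d + 4)^2*(d + 2)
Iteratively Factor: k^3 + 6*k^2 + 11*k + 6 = (k + 1)*(k^2 + 5*k + 6) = (k + 1)*(k + 2)*(k + 3)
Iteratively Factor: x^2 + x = (x + 1)*(x)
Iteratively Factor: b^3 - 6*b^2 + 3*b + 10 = (b + 1)*(b^2 - 7*b + 10) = (b - 2)*(b + 1)*(b - 5)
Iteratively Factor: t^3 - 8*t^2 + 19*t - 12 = (t - 1)*(t^2 - 7*t + 12) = (t - 3)*(t - 1)*(t - 4)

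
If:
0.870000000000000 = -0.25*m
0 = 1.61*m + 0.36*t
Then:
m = -3.48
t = 15.56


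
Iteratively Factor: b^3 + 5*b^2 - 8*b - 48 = (b + 4)*(b^2 + b - 12) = (b - 3)*(b + 4)*(b + 4)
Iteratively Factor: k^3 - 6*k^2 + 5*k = (k - 1)*(k^2 - 5*k) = (k - 5)*(k - 1)*(k)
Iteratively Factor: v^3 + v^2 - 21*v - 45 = (v + 3)*(v^2 - 2*v - 15) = (v - 5)*(v + 3)*(v + 3)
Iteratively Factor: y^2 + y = (y)*(y + 1)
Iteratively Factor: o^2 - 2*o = (o - 2)*(o)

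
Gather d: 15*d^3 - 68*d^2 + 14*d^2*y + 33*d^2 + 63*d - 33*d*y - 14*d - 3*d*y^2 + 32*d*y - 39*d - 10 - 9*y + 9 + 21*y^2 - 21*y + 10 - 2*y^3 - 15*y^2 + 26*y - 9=15*d^3 + d^2*(14*y - 35) + d*(-3*y^2 - y + 10) - 2*y^3 + 6*y^2 - 4*y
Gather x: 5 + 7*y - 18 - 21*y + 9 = -14*y - 4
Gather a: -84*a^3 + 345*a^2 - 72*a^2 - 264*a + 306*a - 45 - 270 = -84*a^3 + 273*a^2 + 42*a - 315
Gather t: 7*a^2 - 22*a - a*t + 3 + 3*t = 7*a^2 - 22*a + t*(3 - a) + 3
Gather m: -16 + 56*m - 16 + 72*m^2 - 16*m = 72*m^2 + 40*m - 32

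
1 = 1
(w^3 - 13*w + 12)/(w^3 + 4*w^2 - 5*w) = (w^2 + w - 12)/(w*(w + 5))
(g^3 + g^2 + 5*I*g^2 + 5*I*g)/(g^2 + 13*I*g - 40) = g*(g + 1)/(g + 8*I)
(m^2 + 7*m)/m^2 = (m + 7)/m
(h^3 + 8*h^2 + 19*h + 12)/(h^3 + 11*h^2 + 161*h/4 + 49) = 4*(h^2 + 4*h + 3)/(4*h^2 + 28*h + 49)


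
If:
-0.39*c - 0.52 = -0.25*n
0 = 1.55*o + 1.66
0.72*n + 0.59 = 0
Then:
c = -1.86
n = -0.82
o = -1.07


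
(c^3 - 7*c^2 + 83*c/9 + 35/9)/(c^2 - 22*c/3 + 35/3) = c + 1/3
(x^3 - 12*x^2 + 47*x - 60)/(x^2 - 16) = (x^2 - 8*x + 15)/(x + 4)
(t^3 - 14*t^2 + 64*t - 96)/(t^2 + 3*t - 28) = (t^2 - 10*t + 24)/(t + 7)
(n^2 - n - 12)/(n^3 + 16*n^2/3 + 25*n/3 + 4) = 3*(n - 4)/(3*n^2 + 7*n + 4)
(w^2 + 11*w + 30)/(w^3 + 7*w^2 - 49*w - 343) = (w^2 + 11*w + 30)/(w^3 + 7*w^2 - 49*w - 343)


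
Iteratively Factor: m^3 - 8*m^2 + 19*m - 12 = (m - 1)*(m^2 - 7*m + 12) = (m - 3)*(m - 1)*(m - 4)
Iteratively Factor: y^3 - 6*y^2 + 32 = (y - 4)*(y^2 - 2*y - 8) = (y - 4)*(y + 2)*(y - 4)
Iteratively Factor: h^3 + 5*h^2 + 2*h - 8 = (h + 2)*(h^2 + 3*h - 4) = (h - 1)*(h + 2)*(h + 4)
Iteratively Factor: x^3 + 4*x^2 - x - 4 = (x + 1)*(x^2 + 3*x - 4) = (x - 1)*(x + 1)*(x + 4)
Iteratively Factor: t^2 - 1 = (t - 1)*(t + 1)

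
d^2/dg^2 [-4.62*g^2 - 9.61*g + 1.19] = -9.24000000000000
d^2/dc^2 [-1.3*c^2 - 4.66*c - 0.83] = -2.60000000000000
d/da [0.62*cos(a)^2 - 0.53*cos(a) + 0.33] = (0.53 - 1.24*cos(a))*sin(a)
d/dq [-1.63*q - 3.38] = -1.63000000000000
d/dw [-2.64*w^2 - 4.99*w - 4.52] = -5.28*w - 4.99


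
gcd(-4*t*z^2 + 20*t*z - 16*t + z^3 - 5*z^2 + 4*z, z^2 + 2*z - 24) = z - 4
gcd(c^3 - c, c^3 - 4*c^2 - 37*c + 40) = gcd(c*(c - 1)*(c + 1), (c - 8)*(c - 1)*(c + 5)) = c - 1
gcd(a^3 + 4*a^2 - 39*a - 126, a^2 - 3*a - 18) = a^2 - 3*a - 18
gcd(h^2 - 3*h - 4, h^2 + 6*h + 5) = h + 1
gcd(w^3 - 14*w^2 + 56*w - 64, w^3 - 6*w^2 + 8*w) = w^2 - 6*w + 8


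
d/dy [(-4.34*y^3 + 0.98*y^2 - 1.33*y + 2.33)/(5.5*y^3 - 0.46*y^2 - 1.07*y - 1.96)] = (-3.3936*y^4 + 23.9176*y^3 - 14.5862*y^2 - 1.698*y + 5.0999)/(30.25*y^6 - 5.06*y^5 - 11.5584*y^4 - 20.5756*y^3 + 2.9481*y^2 + 4.1944*y + 3.8416)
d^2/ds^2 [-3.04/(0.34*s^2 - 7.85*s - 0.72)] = (-0.702848*s^2 + 16.22752*s + 3.04*(0.68*s - 7.85)*(1.36*s - 15.7) + 1.488384)/(-0.34*s^2 + 7.85*s + 0.72)^3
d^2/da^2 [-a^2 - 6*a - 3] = -2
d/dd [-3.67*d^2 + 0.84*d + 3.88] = 0.84 - 7.34*d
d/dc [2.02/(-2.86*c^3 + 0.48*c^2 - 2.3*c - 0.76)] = (17.3316*c^2 - 1.9392*c + 4.646)/(2.86*c^3 - 0.48*c^2 + 2.3*c + 0.76)^2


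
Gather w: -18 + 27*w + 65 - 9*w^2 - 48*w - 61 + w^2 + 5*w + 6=-8*w^2 - 16*w - 8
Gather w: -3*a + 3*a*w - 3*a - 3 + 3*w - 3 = -6*a + w*(3*a + 3) - 6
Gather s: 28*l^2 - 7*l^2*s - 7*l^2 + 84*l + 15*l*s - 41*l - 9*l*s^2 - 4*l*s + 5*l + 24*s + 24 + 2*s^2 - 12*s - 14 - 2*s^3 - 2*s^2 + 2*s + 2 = 21*l^2 - 9*l*s^2 + 48*l - 2*s^3 + s*(-7*l^2 + 11*l + 14) + 12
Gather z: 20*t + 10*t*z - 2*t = 10*t*z + 18*t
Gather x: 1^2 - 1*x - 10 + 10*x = 9*x - 9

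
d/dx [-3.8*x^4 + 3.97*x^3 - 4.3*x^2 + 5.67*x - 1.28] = -15.2*x^3 + 11.91*x^2 - 8.6*x + 5.67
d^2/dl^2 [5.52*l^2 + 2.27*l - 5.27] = 11.0400000000000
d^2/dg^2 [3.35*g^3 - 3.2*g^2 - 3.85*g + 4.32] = 20.1*g - 6.4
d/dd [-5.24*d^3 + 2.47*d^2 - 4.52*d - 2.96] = -15.72*d^2 + 4.94*d - 4.52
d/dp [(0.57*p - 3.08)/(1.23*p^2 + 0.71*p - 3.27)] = (-0.7011*p^2 + 7.5768*p + 0.3229)/(1.5129*p^4 + 1.7466*p^3 - 7.5401*p^2 - 4.6434*p + 10.6929)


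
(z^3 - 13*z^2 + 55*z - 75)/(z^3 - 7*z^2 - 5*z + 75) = (z - 3)/(z + 3)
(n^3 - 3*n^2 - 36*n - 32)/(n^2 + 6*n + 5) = (n^2 - 4*n - 32)/(n + 5)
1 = 1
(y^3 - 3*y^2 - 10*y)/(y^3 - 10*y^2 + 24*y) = (y^2 - 3*y - 10)/(y^2 - 10*y + 24)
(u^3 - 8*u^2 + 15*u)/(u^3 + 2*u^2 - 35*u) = (u - 3)/(u + 7)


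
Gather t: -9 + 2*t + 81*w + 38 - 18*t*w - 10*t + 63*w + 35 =t*(-18*w - 8) + 144*w + 64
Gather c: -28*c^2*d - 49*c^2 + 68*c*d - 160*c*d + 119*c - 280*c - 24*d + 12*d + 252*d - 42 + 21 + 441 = c^2*(-28*d - 49) + c*(-92*d - 161) + 240*d + 420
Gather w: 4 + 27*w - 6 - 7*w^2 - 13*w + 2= -7*w^2 + 14*w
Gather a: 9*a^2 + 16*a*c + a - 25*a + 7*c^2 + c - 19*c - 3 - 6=9*a^2 + a*(16*c - 24) + 7*c^2 - 18*c - 9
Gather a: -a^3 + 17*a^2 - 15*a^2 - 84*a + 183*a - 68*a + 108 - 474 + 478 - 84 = -a^3 + 2*a^2 + 31*a + 28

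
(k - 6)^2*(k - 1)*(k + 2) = k^4 - 11*k^3 + 22*k^2 + 60*k - 72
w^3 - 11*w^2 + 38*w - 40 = (w - 5)*(w - 4)*(w - 2)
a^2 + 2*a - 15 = (a - 3)*(a + 5)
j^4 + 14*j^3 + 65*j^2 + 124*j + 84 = (j + 2)^2*(j + 3)*(j + 7)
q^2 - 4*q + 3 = (q - 3)*(q - 1)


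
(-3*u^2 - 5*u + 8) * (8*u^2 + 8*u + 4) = -24*u^4 - 64*u^3 + 12*u^2 + 44*u + 32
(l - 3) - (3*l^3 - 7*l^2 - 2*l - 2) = -3*l^3 + 7*l^2 + 3*l - 1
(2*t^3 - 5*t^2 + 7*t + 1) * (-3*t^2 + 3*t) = -6*t^5 + 21*t^4 - 36*t^3 + 18*t^2 + 3*t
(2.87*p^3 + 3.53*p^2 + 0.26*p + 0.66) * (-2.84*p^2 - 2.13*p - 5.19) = -8.1508*p^5 - 16.1383*p^4 - 23.1526*p^3 - 20.7489*p^2 - 2.7552*p - 3.4254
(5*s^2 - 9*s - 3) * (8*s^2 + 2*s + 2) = 40*s^4 - 62*s^3 - 32*s^2 - 24*s - 6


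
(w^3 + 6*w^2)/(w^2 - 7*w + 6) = w^2*(w + 6)/(w^2 - 7*w + 6)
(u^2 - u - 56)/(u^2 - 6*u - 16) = (u + 7)/(u + 2)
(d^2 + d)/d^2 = (d + 1)/d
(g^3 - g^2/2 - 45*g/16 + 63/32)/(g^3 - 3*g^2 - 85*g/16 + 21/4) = (g - 3/2)/(g - 4)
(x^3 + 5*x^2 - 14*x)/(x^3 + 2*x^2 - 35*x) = (x - 2)/(x - 5)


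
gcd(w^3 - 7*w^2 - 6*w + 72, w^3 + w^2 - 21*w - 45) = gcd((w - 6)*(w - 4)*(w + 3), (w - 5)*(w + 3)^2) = w + 3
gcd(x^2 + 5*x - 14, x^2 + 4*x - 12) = x - 2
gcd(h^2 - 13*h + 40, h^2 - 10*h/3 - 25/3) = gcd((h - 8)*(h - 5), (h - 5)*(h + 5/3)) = h - 5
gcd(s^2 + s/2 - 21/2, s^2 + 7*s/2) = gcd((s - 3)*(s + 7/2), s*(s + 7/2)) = s + 7/2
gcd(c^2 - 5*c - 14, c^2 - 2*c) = 1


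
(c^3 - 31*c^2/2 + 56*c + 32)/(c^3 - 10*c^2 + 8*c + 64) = (c^2 - 15*c/2 - 4)/(c^2 - 2*c - 8)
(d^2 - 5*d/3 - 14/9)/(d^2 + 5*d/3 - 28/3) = (d + 2/3)/(d + 4)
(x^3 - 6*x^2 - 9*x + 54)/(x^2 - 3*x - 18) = x - 3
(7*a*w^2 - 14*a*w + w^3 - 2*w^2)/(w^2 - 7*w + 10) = w*(7*a + w)/(w - 5)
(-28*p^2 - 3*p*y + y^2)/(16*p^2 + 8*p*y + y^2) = (-7*p + y)/(4*p + y)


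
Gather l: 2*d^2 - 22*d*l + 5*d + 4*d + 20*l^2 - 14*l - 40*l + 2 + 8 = 2*d^2 + 9*d + 20*l^2 + l*(-22*d - 54) + 10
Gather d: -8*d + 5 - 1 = 4 - 8*d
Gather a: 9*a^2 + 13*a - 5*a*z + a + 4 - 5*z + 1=9*a^2 + a*(14 - 5*z) - 5*z + 5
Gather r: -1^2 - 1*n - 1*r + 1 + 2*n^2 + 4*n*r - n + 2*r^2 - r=2*n^2 - 2*n + 2*r^2 + r*(4*n - 2)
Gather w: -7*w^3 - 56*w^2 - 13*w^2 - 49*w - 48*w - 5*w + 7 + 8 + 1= -7*w^3 - 69*w^2 - 102*w + 16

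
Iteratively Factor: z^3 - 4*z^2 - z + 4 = (z - 1)*(z^2 - 3*z - 4) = (z - 1)*(z + 1)*(z - 4)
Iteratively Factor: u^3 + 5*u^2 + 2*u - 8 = (u + 2)*(u^2 + 3*u - 4) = (u + 2)*(u + 4)*(u - 1)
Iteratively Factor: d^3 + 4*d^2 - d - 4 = (d + 1)*(d^2 + 3*d - 4) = (d - 1)*(d + 1)*(d + 4)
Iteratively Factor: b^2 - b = (b)*(b - 1)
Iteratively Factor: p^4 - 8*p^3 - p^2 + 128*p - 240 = (p - 5)*(p^3 - 3*p^2 - 16*p + 48) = (p - 5)*(p + 4)*(p^2 - 7*p + 12) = (p - 5)*(p - 3)*(p + 4)*(p - 4)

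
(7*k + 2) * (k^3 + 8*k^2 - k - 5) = 7*k^4 + 58*k^3 + 9*k^2 - 37*k - 10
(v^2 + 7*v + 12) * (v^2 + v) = v^4 + 8*v^3 + 19*v^2 + 12*v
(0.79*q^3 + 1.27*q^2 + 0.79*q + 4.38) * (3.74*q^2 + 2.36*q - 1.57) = 2.9546*q^5 + 6.6142*q^4 + 4.7115*q^3 + 16.2517*q^2 + 9.0965*q - 6.8766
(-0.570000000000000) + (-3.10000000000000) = -3.67000000000000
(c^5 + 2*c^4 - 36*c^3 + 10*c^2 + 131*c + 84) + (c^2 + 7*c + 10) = c^5 + 2*c^4 - 36*c^3 + 11*c^2 + 138*c + 94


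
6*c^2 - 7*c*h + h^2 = (-6*c + h)*(-c + h)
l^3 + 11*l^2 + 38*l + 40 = (l + 2)*(l + 4)*(l + 5)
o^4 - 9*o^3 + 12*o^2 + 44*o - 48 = (o - 6)*(o - 4)*(o - 1)*(o + 2)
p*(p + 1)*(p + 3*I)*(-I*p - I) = -I*p^4 + 3*p^3 - 2*I*p^3 + 6*p^2 - I*p^2 + 3*p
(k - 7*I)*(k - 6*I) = k^2 - 13*I*k - 42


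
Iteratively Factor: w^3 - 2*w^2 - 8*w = (w - 4)*(w^2 + 2*w) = (w - 4)*(w + 2)*(w)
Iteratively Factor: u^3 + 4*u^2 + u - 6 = (u + 2)*(u^2 + 2*u - 3) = (u - 1)*(u + 2)*(u + 3)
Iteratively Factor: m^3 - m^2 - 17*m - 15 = (m + 3)*(m^2 - 4*m - 5) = (m - 5)*(m + 3)*(m + 1)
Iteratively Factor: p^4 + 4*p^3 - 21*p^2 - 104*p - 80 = (p + 4)*(p^3 - 21*p - 20) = (p + 4)^2*(p^2 - 4*p - 5) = (p - 5)*(p + 4)^2*(p + 1)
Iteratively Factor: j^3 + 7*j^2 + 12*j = (j)*(j^2 + 7*j + 12) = j*(j + 4)*(j + 3)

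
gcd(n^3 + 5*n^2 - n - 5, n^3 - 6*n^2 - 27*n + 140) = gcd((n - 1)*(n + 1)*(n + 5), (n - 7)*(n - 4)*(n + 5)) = n + 5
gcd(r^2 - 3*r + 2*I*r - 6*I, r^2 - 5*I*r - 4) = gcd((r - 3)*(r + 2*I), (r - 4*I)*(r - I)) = 1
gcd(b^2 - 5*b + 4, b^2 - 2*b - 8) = b - 4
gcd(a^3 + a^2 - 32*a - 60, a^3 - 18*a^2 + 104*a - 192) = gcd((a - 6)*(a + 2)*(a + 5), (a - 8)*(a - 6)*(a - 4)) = a - 6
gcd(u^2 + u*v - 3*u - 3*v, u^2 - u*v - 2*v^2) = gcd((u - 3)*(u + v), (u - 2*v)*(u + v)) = u + v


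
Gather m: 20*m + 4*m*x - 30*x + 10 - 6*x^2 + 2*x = m*(4*x + 20) - 6*x^2 - 28*x + 10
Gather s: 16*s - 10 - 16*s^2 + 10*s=-16*s^2 + 26*s - 10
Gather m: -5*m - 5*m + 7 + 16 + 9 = 32 - 10*m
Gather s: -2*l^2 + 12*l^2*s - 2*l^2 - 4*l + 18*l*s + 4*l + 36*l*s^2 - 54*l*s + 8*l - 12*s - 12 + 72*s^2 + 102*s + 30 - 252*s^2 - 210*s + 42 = -4*l^2 + 8*l + s^2*(36*l - 180) + s*(12*l^2 - 36*l - 120) + 60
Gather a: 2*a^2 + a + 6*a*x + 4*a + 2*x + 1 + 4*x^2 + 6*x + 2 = 2*a^2 + a*(6*x + 5) + 4*x^2 + 8*x + 3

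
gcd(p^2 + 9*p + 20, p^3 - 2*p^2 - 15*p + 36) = p + 4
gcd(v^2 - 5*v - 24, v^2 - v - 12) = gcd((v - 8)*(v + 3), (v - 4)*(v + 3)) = v + 3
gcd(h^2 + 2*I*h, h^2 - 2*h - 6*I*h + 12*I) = 1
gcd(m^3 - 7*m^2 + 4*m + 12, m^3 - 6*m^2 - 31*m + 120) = 1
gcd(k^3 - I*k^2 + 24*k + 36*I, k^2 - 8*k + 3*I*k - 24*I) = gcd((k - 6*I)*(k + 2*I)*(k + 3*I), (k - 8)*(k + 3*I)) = k + 3*I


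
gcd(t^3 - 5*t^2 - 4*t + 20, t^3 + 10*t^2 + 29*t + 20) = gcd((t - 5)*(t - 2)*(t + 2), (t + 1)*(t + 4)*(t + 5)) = 1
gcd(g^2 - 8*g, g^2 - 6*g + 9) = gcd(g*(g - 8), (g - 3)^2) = 1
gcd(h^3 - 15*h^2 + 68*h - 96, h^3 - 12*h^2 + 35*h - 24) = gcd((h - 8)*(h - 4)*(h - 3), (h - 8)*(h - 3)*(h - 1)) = h^2 - 11*h + 24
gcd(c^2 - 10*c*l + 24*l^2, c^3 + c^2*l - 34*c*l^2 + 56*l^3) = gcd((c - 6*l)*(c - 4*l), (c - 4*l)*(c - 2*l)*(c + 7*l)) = c - 4*l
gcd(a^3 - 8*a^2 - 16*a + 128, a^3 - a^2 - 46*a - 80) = a - 8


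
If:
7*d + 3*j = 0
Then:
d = -3*j/7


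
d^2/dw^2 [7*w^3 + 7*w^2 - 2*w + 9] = 42*w + 14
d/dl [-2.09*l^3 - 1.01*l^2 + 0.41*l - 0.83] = -6.27*l^2 - 2.02*l + 0.41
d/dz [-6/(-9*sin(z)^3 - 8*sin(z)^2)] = -6*(27*sin(z) + 16)*cos(z)/((9*sin(z) + 8)^2*sin(z)^3)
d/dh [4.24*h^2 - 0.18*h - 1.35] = 8.48*h - 0.18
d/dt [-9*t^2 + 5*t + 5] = 5 - 18*t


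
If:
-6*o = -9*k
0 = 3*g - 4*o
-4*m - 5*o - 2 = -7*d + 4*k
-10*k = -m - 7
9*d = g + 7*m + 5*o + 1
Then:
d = 135/31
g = 68/31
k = 34/31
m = 123/31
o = 51/31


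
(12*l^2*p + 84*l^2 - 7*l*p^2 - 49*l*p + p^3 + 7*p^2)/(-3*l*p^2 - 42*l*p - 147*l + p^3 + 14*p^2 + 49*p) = (-4*l + p)/(p + 7)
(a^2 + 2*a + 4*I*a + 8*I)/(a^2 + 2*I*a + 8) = (a + 2)/(a - 2*I)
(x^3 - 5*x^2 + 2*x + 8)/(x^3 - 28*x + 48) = (x + 1)/(x + 6)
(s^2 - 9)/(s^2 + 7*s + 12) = (s - 3)/(s + 4)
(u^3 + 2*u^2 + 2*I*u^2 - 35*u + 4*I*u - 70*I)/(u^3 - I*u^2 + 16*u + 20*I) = (u^2 + 2*u - 35)/(u^2 - 3*I*u + 10)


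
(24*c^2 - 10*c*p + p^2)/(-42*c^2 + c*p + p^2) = (-4*c + p)/(7*c + p)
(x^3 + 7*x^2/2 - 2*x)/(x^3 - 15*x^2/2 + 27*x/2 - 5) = x*(x + 4)/(x^2 - 7*x + 10)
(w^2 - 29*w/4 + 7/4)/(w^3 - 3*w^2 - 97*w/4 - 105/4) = (4*w - 1)/(4*w^2 + 16*w + 15)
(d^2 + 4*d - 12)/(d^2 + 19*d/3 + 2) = 3*(d - 2)/(3*d + 1)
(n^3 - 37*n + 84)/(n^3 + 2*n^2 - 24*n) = (n^2 + 4*n - 21)/(n*(n + 6))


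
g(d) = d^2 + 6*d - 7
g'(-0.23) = 5.54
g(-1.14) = -12.54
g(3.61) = 27.69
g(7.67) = 97.85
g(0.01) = -6.94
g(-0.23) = -8.33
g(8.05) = 106.10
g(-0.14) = -7.82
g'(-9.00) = -12.00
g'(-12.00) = -18.00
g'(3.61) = 13.22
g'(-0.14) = 5.72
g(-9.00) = 20.00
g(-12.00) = 65.00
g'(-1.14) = 3.72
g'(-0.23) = 5.54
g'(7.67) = 21.34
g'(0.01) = 6.02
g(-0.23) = -8.33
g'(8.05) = 22.10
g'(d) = 2*d + 6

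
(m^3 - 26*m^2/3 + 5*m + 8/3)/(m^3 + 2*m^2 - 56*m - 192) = (3*m^2 - 2*m - 1)/(3*(m^2 + 10*m + 24))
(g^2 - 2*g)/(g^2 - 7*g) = (g - 2)/(g - 7)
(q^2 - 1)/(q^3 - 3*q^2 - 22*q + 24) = (q + 1)/(q^2 - 2*q - 24)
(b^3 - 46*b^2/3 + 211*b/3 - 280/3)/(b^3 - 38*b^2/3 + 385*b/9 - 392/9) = 3*(b - 5)/(3*b - 7)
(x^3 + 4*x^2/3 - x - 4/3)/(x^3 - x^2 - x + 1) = (x + 4/3)/(x - 1)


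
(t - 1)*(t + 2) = t^2 + t - 2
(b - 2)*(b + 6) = b^2 + 4*b - 12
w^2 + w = w*(w + 1)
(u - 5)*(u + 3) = u^2 - 2*u - 15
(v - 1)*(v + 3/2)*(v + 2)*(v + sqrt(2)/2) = v^4 + sqrt(2)*v^3/2 + 5*v^3/2 - v^2/2 + 5*sqrt(2)*v^2/4 - 3*v - sqrt(2)*v/4 - 3*sqrt(2)/2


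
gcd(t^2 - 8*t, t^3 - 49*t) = t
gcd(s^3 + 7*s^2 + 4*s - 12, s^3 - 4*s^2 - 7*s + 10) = s^2 + s - 2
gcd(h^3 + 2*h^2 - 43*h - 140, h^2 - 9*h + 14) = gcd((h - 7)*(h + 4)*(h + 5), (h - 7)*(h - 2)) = h - 7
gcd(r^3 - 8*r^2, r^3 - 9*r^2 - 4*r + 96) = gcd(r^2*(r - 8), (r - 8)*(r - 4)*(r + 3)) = r - 8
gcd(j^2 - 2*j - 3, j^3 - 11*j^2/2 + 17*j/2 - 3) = j - 3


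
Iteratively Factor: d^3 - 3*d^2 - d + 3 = (d - 3)*(d^2 - 1) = (d - 3)*(d + 1)*(d - 1)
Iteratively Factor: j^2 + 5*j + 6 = (j + 2)*(j + 3)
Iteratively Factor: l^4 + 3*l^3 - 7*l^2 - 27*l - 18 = (l - 3)*(l^3 + 6*l^2 + 11*l + 6) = (l - 3)*(l + 1)*(l^2 + 5*l + 6) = (l - 3)*(l + 1)*(l + 2)*(l + 3)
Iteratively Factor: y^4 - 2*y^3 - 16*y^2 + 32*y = (y)*(y^3 - 2*y^2 - 16*y + 32) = y*(y - 4)*(y^2 + 2*y - 8) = y*(y - 4)*(y + 4)*(y - 2)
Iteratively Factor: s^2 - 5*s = (s - 5)*(s)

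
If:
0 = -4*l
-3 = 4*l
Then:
No Solution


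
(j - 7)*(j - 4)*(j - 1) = j^3 - 12*j^2 + 39*j - 28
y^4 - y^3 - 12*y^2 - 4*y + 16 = (y - 4)*(y - 1)*(y + 2)^2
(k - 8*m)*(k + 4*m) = k^2 - 4*k*m - 32*m^2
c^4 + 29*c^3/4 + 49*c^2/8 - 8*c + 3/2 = (c - 1/2)*(c - 1/4)*(c + 2)*(c + 6)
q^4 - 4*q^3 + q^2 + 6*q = q*(q - 3)*(q - 2)*(q + 1)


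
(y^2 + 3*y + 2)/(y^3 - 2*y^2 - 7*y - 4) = (y + 2)/(y^2 - 3*y - 4)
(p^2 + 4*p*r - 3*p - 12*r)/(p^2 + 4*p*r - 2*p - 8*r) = (p - 3)/(p - 2)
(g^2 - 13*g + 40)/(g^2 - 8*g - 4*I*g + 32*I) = (g - 5)/(g - 4*I)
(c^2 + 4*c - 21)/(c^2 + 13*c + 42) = (c - 3)/(c + 6)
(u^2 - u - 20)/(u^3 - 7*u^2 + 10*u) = (u + 4)/(u*(u - 2))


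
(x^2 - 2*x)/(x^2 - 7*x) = (x - 2)/(x - 7)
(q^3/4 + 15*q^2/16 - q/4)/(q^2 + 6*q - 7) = q*(4*q^2 + 15*q - 4)/(16*(q^2 + 6*q - 7))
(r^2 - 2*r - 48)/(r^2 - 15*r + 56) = (r + 6)/(r - 7)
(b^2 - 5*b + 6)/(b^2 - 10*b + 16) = (b - 3)/(b - 8)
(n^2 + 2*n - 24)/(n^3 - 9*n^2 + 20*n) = (n + 6)/(n*(n - 5))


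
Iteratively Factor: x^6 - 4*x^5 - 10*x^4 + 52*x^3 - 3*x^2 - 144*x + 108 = (x - 3)*(x^5 - x^4 - 13*x^3 + 13*x^2 + 36*x - 36) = (x - 3)*(x - 1)*(x^4 - 13*x^2 + 36) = (x - 3)*(x - 1)*(x + 3)*(x^3 - 3*x^2 - 4*x + 12) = (x - 3)*(x - 2)*(x - 1)*(x + 3)*(x^2 - x - 6) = (x - 3)^2*(x - 2)*(x - 1)*(x + 3)*(x + 2)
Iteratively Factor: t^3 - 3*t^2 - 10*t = (t)*(t^2 - 3*t - 10) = t*(t - 5)*(t + 2)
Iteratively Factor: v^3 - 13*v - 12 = (v + 3)*(v^2 - 3*v - 4) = (v - 4)*(v + 3)*(v + 1)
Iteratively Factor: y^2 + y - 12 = (y + 4)*(y - 3)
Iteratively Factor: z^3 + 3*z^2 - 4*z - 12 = (z + 2)*(z^2 + z - 6) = (z - 2)*(z + 2)*(z + 3)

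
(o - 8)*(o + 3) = o^2 - 5*o - 24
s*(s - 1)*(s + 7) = s^3 + 6*s^2 - 7*s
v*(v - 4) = v^2 - 4*v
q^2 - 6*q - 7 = (q - 7)*(q + 1)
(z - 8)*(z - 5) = z^2 - 13*z + 40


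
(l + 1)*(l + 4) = l^2 + 5*l + 4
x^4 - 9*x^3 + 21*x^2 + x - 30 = (x - 5)*(x - 3)*(x - 2)*(x + 1)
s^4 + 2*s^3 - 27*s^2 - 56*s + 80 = (s - 5)*(s - 1)*(s + 4)^2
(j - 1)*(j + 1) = j^2 - 1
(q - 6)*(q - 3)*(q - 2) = q^3 - 11*q^2 + 36*q - 36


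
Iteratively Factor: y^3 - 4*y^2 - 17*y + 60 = (y - 5)*(y^2 + y - 12) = (y - 5)*(y - 3)*(y + 4)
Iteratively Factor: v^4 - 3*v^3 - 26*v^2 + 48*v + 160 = (v + 2)*(v^3 - 5*v^2 - 16*v + 80) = (v - 4)*(v + 2)*(v^2 - v - 20) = (v - 4)*(v + 2)*(v + 4)*(v - 5)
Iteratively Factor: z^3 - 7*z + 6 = (z - 1)*(z^2 + z - 6) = (z - 1)*(z + 3)*(z - 2)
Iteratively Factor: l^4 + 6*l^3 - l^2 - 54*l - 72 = (l + 3)*(l^3 + 3*l^2 - 10*l - 24) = (l - 3)*(l + 3)*(l^2 + 6*l + 8) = (l - 3)*(l + 3)*(l + 4)*(l + 2)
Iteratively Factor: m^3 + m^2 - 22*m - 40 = (m + 4)*(m^2 - 3*m - 10) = (m - 5)*(m + 4)*(m + 2)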